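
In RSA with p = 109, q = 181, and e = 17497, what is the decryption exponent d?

5833

φ(n) = (p−1)(q−1) = 108·180 = 19440.
Need d with 17497·d ≡ 1 (mod 19440). Apply the extended Euclidean algorithm:
19440 = 1*17497 + 1943
17497 = 9*1943 + 10
1943 = 194*10 + 3
10 = 3*3 + 1
3 = 3*1 + 0
Back-substitute:
1 = 10 − 3·3
1 = −3·1943 + 583·10
1 = 583·17497 − 5250·1943
1 = −5250·19440 + 5833·17497
So 17497·5833 ≡ 1 (mod 19440), hence d = 5833.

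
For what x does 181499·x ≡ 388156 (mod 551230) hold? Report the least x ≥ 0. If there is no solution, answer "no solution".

419574

First find gcd(181499, 551230):
551230 = 3*181499 + 6733
181499 = 26*6733 + 6441
6733 = 1*6441 + 292
6441 = 22*292 + 17
292 = 17*17 + 3
17 = 5*3 + 2
3 = 1*2 + 1
2 = 2*1 + 0
gcd = 1, so a unique solution mod 551230 exists.
Back-substitute for the Bézout coefficients:
1 = 3 − 2
1 = −17 + 6·3
1 = 6·292 − 103·17
1 = −103·6441 + 2272·292
1 = 2272·6733 − 2375·6441
1 = −2375·181499 + 64022·6733
1 = 64022·551230 − 194441·181499
So 181499·(-194441) ≡ 1 (mod 551230), giving 181499⁻¹ ≡ 356789.
x ≡ 181499⁻¹·388156 ≡ 356789·388156 ≡ 419574 (mod 551230).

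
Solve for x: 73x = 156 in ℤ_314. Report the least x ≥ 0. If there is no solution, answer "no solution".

First find gcd(73, 314):
314 = 4*73 + 22
73 = 3*22 + 7
22 = 3*7 + 1
7 = 7*1 + 0
gcd = 1, so a unique solution mod 314 exists.
Back-substitute for the Bézout coefficients:
1 = 22 − 3·7
1 = −3·73 + 10·22
1 = 10·314 − 43·73
So 73·(-43) ≡ 1 (mod 314), giving 73⁻¹ ≡ 271.
x ≡ 73⁻¹·156 ≡ 271·156 ≡ 200 (mod 314).

200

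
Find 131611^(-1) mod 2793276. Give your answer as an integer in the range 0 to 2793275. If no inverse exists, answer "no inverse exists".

109663

Run Euclid on (2793276, 131611):
2793276 = 21*131611 + 29445
131611 = 4*29445 + 13831
29445 = 2*13831 + 1783
13831 = 7*1783 + 1350
1783 = 1*1350 + 433
1350 = 3*433 + 51
433 = 8*51 + 25
51 = 2*25 + 1
25 = 25*1 + 0
The gcd is 1. Working backward:
1 = 51 − 2·25
1 = −2·433 + 17·51
1 = 17·1350 − 53·433
1 = −53·1783 + 70·1350
1 = 70·13831 − 543·1783
1 = −543·29445 + 1156·13831
1 = 1156·131611 − 5167·29445
1 = −5167·2793276 + 109663·131611
So 131611·109663 ≡ 1 (mod 2793276).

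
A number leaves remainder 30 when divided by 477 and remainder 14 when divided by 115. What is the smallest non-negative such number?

Write x = 30 + 477·k. Then 477·k ≡ 14 − 30 ≡ 99 (mod 115).
Need 477⁻¹ mod 115. Extended Euclid on (115, 17):
115 = 6×17 + 13
17 = 1×13 + 4
13 = 3×4 + 1
4 = 4×1 + 0
Back-substitute:
1 = 13 − 3·4
1 = −3·17 + 4·13
1 = 4·115 − 27·17
477⁻¹ ≡ 88 (mod 115), so k ≡ 88·99 ≡ 87 (mod 115).
x = 30 + 477·87 = 41529.

41529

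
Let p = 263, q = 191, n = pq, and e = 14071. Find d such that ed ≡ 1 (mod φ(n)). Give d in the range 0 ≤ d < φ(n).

φ(n) = (p−1)(q−1) = 262·190 = 49780.
Need d with 14071·d ≡ 1 (mod 49780). Apply the extended Euclidean algorithm:
49780 = 3×14071 + 7567
14071 = 1×7567 + 6504
7567 = 1×6504 + 1063
6504 = 6×1063 + 126
1063 = 8×126 + 55
126 = 2×55 + 16
55 = 3×16 + 7
16 = 2×7 + 2
7 = 3×2 + 1
2 = 2×1 + 0
Back-substitute:
1 = 7 − 3·2
1 = −3·16 + 7·7
1 = 7·55 − 24·16
1 = −24·126 + 55·55
1 = 55·1063 − 464·126
1 = −464·6504 + 2839·1063
1 = 2839·7567 − 3303·6504
1 = −3303·14071 + 6142·7567
1 = 6142·49780 − 21729·14071
So 14071·(-21729) ≡ 1 (mod 49780), hence d ≡ -21729 ≡ 28051 (mod 49780).

28051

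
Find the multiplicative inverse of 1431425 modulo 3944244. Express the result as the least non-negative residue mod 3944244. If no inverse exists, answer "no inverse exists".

2964389

gcd(3944244, 1431425) by repeated division:
3944244 = 2·1431425 + 1081394
1431425 = 1·1081394 + 350031
1081394 = 3·350031 + 31301
350031 = 11·31301 + 5720
31301 = 5·5720 + 2701
5720 = 2·2701 + 318
2701 = 8·318 + 157
318 = 2·157 + 4
157 = 39·4 + 1
4 = 4·1 + 0
gcd = 1, so the inverse exists. Back-substitute:
1 = 157 − 39·4
1 = −39·318 + 79·157
1 = 79·2701 − 671·318
1 = −671·5720 + 1421·2701
1 = 1421·31301 − 7776·5720
1 = −7776·350031 + 86957·31301
1 = 86957·1081394 − 268647·350031
1 = −268647·1431425 + 355604·1081394
1 = 355604·3944244 − 979855·1431425
Thus 1431425·(-979855) ≡ 1 (mod 3944244); reducing, -979855 mod 3944244 = 2964389.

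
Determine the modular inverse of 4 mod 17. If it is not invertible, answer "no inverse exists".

13

Run Euclid on (17, 4):
17 = 4×4 + 1
4 = 4×1 + 0
The gcd is 1. Working backward:
1 = 17 − 4·4
Thus 4·(-4) ≡ 1 (mod 17); reducing, -4 mod 17 = 13.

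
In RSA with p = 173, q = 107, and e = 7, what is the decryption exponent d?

13023

φ(n) = (p−1)(q−1) = 172·106 = 18232.
Need d with 7·d ≡ 1 (mod 18232). Apply the extended Euclidean algorithm:
18232 = 2604*7 + 4
7 = 1*4 + 3
4 = 1*3 + 1
3 = 3*1 + 0
Back-substitute:
1 = 4 − 3
1 = −7 + 2·4
1 = 2·18232 − 5209·7
So 7·(-5209) ≡ 1 (mod 18232), hence d ≡ -5209 ≡ 13023 (mod 18232).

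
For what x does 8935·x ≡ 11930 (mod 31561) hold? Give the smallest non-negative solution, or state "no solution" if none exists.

2262

First find gcd(8935, 31561):
31561 = 3·8935 + 4756
8935 = 1·4756 + 4179
4756 = 1·4179 + 577
4179 = 7·577 + 140
577 = 4·140 + 17
140 = 8·17 + 4
17 = 4·4 + 1
4 = 4·1 + 0
gcd = 1, so a unique solution mod 31561 exists.
Back-substitute for the Bézout coefficients:
1 = 17 − 4·4
1 = −4·140 + 33·17
1 = 33·577 − 136·140
1 = −136·4179 + 985·577
1 = 985·4756 − 1121·4179
1 = −1121·8935 + 2106·4756
1 = 2106·31561 − 7439·8935
So 8935·(-7439) ≡ 1 (mod 31561), giving 8935⁻¹ ≡ 24122.
x ≡ 8935⁻¹·11930 ≡ 24122·11930 ≡ 2262 (mod 31561).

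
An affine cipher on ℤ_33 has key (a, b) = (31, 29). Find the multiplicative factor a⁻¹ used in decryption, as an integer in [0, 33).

16

Run Euclid on (33, 31):
33 = 1·31 + 2
31 = 15·2 + 1
2 = 2·1 + 0
The gcd is 1. Working backward:
1 = 31 − 15·2
1 = −15·33 + 16·31
So 31·16 ≡ 1 (mod 33).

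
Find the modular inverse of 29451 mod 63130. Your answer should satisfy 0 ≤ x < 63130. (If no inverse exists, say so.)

35701

gcd(63130, 29451) by repeated division:
63130 = 2×29451 + 4228
29451 = 6×4228 + 4083
4228 = 1×4083 + 145
4083 = 28×145 + 23
145 = 6×23 + 7
23 = 3×7 + 2
7 = 3×2 + 1
2 = 2×1 + 0
gcd = 1, so the inverse exists. Back-substitute:
1 = 7 − 3·2
1 = −3·23 + 10·7
1 = 10·145 − 63·23
1 = −63·4083 + 1774·145
1 = 1774·4228 − 1837·4083
1 = −1837·29451 + 12796·4228
1 = 12796·63130 − 27429·29451
Hence 29451⁻¹ ≡ -27429 ≡ 35701 (mod 63130).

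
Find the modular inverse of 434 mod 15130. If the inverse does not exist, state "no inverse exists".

no inverse exists

Compute gcd(434, 15130):
15130 = 34·434 + 374
434 = 1·374 + 60
374 = 6·60 + 14
60 = 4·14 + 4
14 = 3·4 + 2
4 = 2·2 + 0
gcd(434, 15130) = 2 ≠ 1, so 434 has no multiplicative inverse modulo 15130.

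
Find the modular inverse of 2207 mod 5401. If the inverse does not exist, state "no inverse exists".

1669

gcd(5401, 2207) by repeated division:
5401 = 2·2207 + 987
2207 = 2·987 + 233
987 = 4·233 + 55
233 = 4·55 + 13
55 = 4·13 + 3
13 = 4·3 + 1
3 = 3·1 + 0
gcd = 1, so the inverse exists. Back-substitute:
1 = 13 − 4·3
1 = −4·55 + 17·13
1 = 17·233 − 72·55
1 = −72·987 + 305·233
1 = 305·2207 − 682·987
1 = −682·5401 + 1669·2207
So 2207·1669 ≡ 1 (mod 5401).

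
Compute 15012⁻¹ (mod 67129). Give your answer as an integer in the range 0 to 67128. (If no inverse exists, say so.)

57573

Extended Euclidean algorithm:
67129 = 4·15012 + 7081
15012 = 2·7081 + 850
7081 = 8·850 + 281
850 = 3·281 + 7
281 = 40·7 + 1
7 = 7·1 + 0
gcd = 1, so the inverse exists. Back-substitute:
1 = 281 − 40·7
1 = −40·850 + 121·281
1 = 121·7081 − 1008·850
1 = −1008·15012 + 2137·7081
1 = 2137·67129 − 9556·15012
Hence 15012⁻¹ ≡ -9556 ≡ 57573 (mod 67129).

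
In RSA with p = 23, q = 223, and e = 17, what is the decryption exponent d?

φ(n) = (p−1)(q−1) = 22·222 = 4884.
Need d with 17·d ≡ 1 (mod 4884). Apply the extended Euclidean algorithm:
4884 = 287·17 + 5
17 = 3·5 + 2
5 = 2·2 + 1
2 = 2·1 + 0
Back-substitute:
1 = 5 − 2·2
1 = −2·17 + 7·5
1 = 7·4884 − 2011·17
So 17·(-2011) ≡ 1 (mod 4884), hence d ≡ -2011 ≡ 2873 (mod 4884).

2873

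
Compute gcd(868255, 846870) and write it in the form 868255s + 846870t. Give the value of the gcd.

5

Repeated division:
868255 = 1*846870 + 21385
846870 = 39*21385 + 12855
21385 = 1*12855 + 8530
12855 = 1*8530 + 4325
8530 = 1*4325 + 4205
4325 = 1*4205 + 120
4205 = 35*120 + 5
120 = 24*5 + 0
gcd(868255, 846870) = 5.
Express as a combination:
5 = 4205 − 35·120
5 = −35·4325 + 36·4205
5 = 36·8530 − 71·4325
5 = −71·12855 + 107·8530
5 = 107·21385 − 178·12855
5 = −178·846870 + 7049·21385
5 = 7049·868255 − 7227·846870
So 5 = (7049)·868255 + (-7227)·846870.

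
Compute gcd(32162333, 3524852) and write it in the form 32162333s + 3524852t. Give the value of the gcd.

1

Apply Euclid's algorithm to 32162333 and 3524852:
32162333 = 9×3524852 + 438665
3524852 = 8×438665 + 15532
438665 = 28×15532 + 3769
15532 = 4×3769 + 456
3769 = 8×456 + 121
456 = 3×121 + 93
121 = 1×93 + 28
93 = 3×28 + 9
28 = 3×9 + 1
9 = 9×1 + 0
gcd(32162333, 3524852) = 1.
Back-substituting:
1 = 28 − 3·9
1 = −3·93 + 10·28
1 = 10·121 − 13·93
1 = −13·456 + 49·121
1 = 49·3769 − 405·456
1 = −405·15532 + 1669·3769
1 = 1669·438665 − 47137·15532
1 = −47137·3524852 + 378765·438665
1 = 378765·32162333 − 3456022·3524852
So 1 = (378765)·32162333 + (-3456022)·3524852.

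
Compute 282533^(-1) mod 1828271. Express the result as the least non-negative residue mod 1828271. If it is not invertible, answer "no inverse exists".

gcd(1828271, 282533) by repeated division:
1828271 = 6*282533 + 133073
282533 = 2*133073 + 16387
133073 = 8*16387 + 1977
16387 = 8*1977 + 571
1977 = 3*571 + 264
571 = 2*264 + 43
264 = 6*43 + 6
43 = 7*6 + 1
6 = 6*1 + 0
Since gcd(282533, 1828271) = 1, back-substitute to write 1 as a combination:
1 = 43 − 7·6
1 = −7·264 + 43·43
1 = 43·571 − 93·264
1 = −93·1977 + 322·571
1 = 322·16387 − 2669·1977
1 = −2669·133073 + 21674·16387
1 = 21674·282533 − 46017·133073
1 = −46017·1828271 + 297776·282533
So 282533·297776 ≡ 1 (mod 1828271).

297776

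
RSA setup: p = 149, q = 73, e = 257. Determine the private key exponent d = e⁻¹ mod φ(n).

8417

φ(n) = (p−1)(q−1) = 148·72 = 10656.
Need d with 257·d ≡ 1 (mod 10656). Apply the extended Euclidean algorithm:
10656 = 41×257 + 119
257 = 2×119 + 19
119 = 6×19 + 5
19 = 3×5 + 4
5 = 1×4 + 1
4 = 4×1 + 0
Back-substitute:
1 = 5 − 4
1 = −19 + 4·5
1 = 4·119 − 25·19
1 = −25·257 + 54·119
1 = 54·10656 − 2239·257
So 257·(-2239) ≡ 1 (mod 10656), hence d ≡ -2239 ≡ 8417 (mod 10656).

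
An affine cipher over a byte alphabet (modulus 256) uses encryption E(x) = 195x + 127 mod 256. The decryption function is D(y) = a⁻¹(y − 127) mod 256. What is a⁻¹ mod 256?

235

gcd(256, 195) by repeated division:
256 = 1×195 + 61
195 = 3×61 + 12
61 = 5×12 + 1
12 = 12×1 + 0
gcd = 1, so the inverse exists. Back-substitute:
1 = 61 − 5·12
1 = −5·195 + 16·61
1 = 16·256 − 21·195
Hence 195⁻¹ ≡ -21 ≡ 235 (mod 256).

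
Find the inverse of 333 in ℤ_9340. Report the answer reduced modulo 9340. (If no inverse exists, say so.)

2917

gcd(9340, 333) by repeated division:
9340 = 28*333 + 16
333 = 20*16 + 13
16 = 1*13 + 3
13 = 4*3 + 1
3 = 3*1 + 0
The gcd is 1. Working backward:
1 = 13 − 4·3
1 = −4·16 + 5·13
1 = 5·333 − 104·16
1 = −104·9340 + 2917·333
So 333·2917 ≡ 1 (mod 9340).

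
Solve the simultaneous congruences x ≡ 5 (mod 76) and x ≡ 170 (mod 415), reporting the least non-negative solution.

Write x = 5 + 76·k. Then 76·k ≡ 170 − 5 ≡ 165 (mod 415).
Need 76⁻¹ mod 415. Extended Euclid on (415, 76):
415 = 5×76 + 35
76 = 2×35 + 6
35 = 5×6 + 5
6 = 1×5 + 1
5 = 5×1 + 0
Back-substitute:
1 = 6 − 5
1 = −35 + 6·6
1 = 6·76 − 13·35
1 = −13·415 + 71·76
76⁻¹ ≡ 71 (mod 415), so k ≡ 71·165 ≡ 95 (mod 415).
x = 5 + 76·95 = 7225.

7225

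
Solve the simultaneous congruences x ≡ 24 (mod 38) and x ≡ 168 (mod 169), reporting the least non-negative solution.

5914

Write x = 24 + 38·k. Then 38·k ≡ 168 − 24 ≡ 144 (mod 169).
Need 38⁻¹ mod 169. Extended Euclid on (169, 38):
169 = 4·38 + 17
38 = 2·17 + 4
17 = 4·4 + 1
4 = 4·1 + 0
Back-substitute:
1 = 17 − 4·4
1 = −4·38 + 9·17
1 = 9·169 − 40·38
38⁻¹ ≡ 129 (mod 169), so k ≡ 129·144 ≡ 155 (mod 169).
x = 24 + 38·155 = 5914.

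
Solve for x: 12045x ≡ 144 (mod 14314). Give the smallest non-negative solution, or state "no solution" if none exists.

492

First find gcd(12045, 14314):
14314 = 1×12045 + 2269
12045 = 5×2269 + 700
2269 = 3×700 + 169
700 = 4×169 + 24
169 = 7×24 + 1
24 = 24×1 + 0
gcd = 1, so a unique solution mod 14314 exists.
Back-substitute for the Bézout coefficients:
1 = 169 − 7·24
1 = −7·700 + 29·169
1 = 29·2269 − 94·700
1 = −94·12045 + 499·2269
1 = 499·14314 − 593·12045
So 12045·(-593) ≡ 1 (mod 14314), giving 12045⁻¹ ≡ 13721.
x ≡ 12045⁻¹·144 ≡ 13721·144 ≡ 492 (mod 14314).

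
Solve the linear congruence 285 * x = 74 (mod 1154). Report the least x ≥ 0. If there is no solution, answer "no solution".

968

First find gcd(285, 1154):
1154 = 4·285 + 14
285 = 20·14 + 5
14 = 2·5 + 4
5 = 1·4 + 1
4 = 4·1 + 0
gcd = 1, so a unique solution mod 1154 exists.
Back-substitute for the Bézout coefficients:
1 = 5 − 4
1 = −14 + 3·5
1 = 3·285 − 61·14
1 = −61·1154 + 247·285
So 285·(247) ≡ 1 (mod 1154), giving 285⁻¹ ≡ 247.
x ≡ 285⁻¹·74 ≡ 247·74 ≡ 968 (mod 1154).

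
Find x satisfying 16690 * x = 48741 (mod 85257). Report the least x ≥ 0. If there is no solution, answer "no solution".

First find gcd(16690, 85257):
85257 = 5*16690 + 1807
16690 = 9*1807 + 427
1807 = 4*427 + 99
427 = 4*99 + 31
99 = 3*31 + 6
31 = 5*6 + 1
6 = 6*1 + 0
gcd = 1, so a unique solution mod 85257 exists.
Back-substitute for the Bézout coefficients:
1 = 31 − 5·6
1 = −5·99 + 16·31
1 = 16·427 − 69·99
1 = −69·1807 + 292·427
1 = 292·16690 − 2697·1807
1 = −2697·85257 + 13777·16690
So 16690·(13777) ≡ 1 (mod 85257), giving 16690⁻¹ ≡ 13777.
x ≡ 16690⁻¹·48741 ≡ 13777·48741 ≡ 20625 (mod 85257).

20625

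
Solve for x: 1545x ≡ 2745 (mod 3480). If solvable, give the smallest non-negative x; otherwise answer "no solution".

209

First find gcd(1545, 3480):
3480 = 2×1545 + 390
1545 = 3×390 + 375
390 = 1×375 + 15
375 = 25×15 + 0
gcd = 15 and 15 | 2745, so solutions exist. Divide through by 15: 103x ≡ 183 (mod 232).
Now find 103⁻¹ mod 232:
232 = 2·103 + 26
103 = 3·26 + 25
26 = 1·25 + 1
25 = 25·1 + 0
Back-substitute:
1 = 26 − 25
1 = −103 + 4·26
1 = 4·232 − 9·103
So 103·(-9) ≡ 1 (mod 232), i.e. 103⁻¹ ≡ 223.
Then x ≡ 223·183 ≡ 209 (mod 232); the smallest non-negative solution is x = 209.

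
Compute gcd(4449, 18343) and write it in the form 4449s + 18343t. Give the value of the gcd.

1

Euclidean algorithm:
18343 = 4×4449 + 547
4449 = 8×547 + 73
547 = 7×73 + 36
73 = 2×36 + 1
36 = 36×1 + 0
gcd(4449, 18343) = 1.
Working backward:
1 = 73 − 2·36
1 = −2·547 + 15·73
1 = 15·4449 − 122·547
1 = −122·18343 + 503·4449
So 1 = (-122)·18343 + (503)·4449.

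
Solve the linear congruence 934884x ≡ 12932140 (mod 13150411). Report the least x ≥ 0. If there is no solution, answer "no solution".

First find gcd(934884, 13150411):
13150411 = 14×934884 + 62035
934884 = 15×62035 + 4359
62035 = 14×4359 + 1009
4359 = 4×1009 + 323
1009 = 3×323 + 40
323 = 8×40 + 3
40 = 13×3 + 1
3 = 3×1 + 0
gcd = 1, so a unique solution mod 13150411 exists.
Back-substitute for the Bézout coefficients:
1 = 40 − 13·3
1 = −13·323 + 105·40
1 = 105·1009 − 328·323
1 = −328·4359 + 1417·1009
1 = 1417·62035 − 20166·4359
1 = −20166·934884 + 303907·62035
1 = 303907·13150411 − 4274864·934884
So 934884·(-4274864) ≡ 1 (mod 13150411), giving 934884⁻¹ ≡ 8875547.
x ≡ 934884⁻¹·12932140 ≡ 8875547·12932140 ≡ 4578050 (mod 13150411).

4578050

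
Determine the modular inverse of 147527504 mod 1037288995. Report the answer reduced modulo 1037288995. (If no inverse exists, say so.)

319354384

gcd(1037288995, 147527504) by repeated division:
1037288995 = 7×147527504 + 4596467
147527504 = 32×4596467 + 440560
4596467 = 10×440560 + 190867
440560 = 2×190867 + 58826
190867 = 3×58826 + 14389
58826 = 4×14389 + 1270
14389 = 11×1270 + 419
1270 = 3×419 + 13
419 = 32×13 + 3
13 = 4×3 + 1
3 = 3×1 + 0
The gcd is 1. Working backward:
1 = 13 − 4·3
1 = −4·419 + 129·13
1 = 129·1270 − 391·419
1 = −391·14389 + 4430·1270
1 = 4430·58826 − 18111·14389
1 = −18111·190867 + 58763·58826
1 = 58763·440560 − 135637·190867
1 = −135637·4596467 + 1415133·440560
1 = 1415133·147527504 − 45419893·4596467
1 = −45419893·1037288995 + 319354384·147527504
So 147527504·319354384 ≡ 1 (mod 1037288995).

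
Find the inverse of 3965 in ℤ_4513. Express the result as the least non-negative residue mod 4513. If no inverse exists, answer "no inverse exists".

140

Extended Euclidean algorithm:
4513 = 1×3965 + 548
3965 = 7×548 + 129
548 = 4×129 + 32
129 = 4×32 + 1
32 = 32×1 + 0
gcd = 1, so the inverse exists. Back-substitute:
1 = 129 − 4·32
1 = −4·548 + 17·129
1 = 17·3965 − 123·548
1 = −123·4513 + 140·3965
So 3965·140 ≡ 1 (mod 4513).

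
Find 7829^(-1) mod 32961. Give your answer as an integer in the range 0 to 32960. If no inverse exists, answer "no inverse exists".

1082

Run Euclid on (32961, 7829):
32961 = 4*7829 + 1645
7829 = 4*1645 + 1249
1645 = 1*1249 + 396
1249 = 3*396 + 61
396 = 6*61 + 30
61 = 2*30 + 1
30 = 30*1 + 0
Since gcd(7829, 32961) = 1, back-substitute to write 1 as a combination:
1 = 61 − 2·30
1 = −2·396 + 13·61
1 = 13·1249 − 41·396
1 = −41·1645 + 54·1249
1 = 54·7829 − 257·1645
1 = −257·32961 + 1082·7829
So 7829·1082 ≡ 1 (mod 32961).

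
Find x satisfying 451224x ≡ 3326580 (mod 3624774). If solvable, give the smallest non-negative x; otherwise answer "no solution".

96936

First find gcd(451224, 3624774):
3624774 = 8*451224 + 14982
451224 = 30*14982 + 1764
14982 = 8*1764 + 870
1764 = 2*870 + 24
870 = 36*24 + 6
24 = 4*6 + 0
gcd = 6 and 6 | 3326580, so solutions exist. Divide through by 6: 75204x ≡ 554430 (mod 604129).
Now find 75204⁻¹ mod 604129:
604129 = 8·75204 + 2497
75204 = 30·2497 + 294
2497 = 8·294 + 145
294 = 2·145 + 4
145 = 36·4 + 1
4 = 4·1 + 0
Back-substitute:
1 = 145 − 36·4
1 = −36·294 + 73·145
1 = 73·2497 − 620·294
1 = −620·75204 + 18673·2497
1 = 18673·604129 − 150004·75204
So 75204·(-150004) ≡ 1 (mod 604129), i.e. 75204⁻¹ ≡ 454125.
Then x ≡ 454125·554430 ≡ 96936 (mod 604129); the smallest non-negative solution is x = 96936.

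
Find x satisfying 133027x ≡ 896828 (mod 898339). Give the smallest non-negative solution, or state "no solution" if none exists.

672537

First find gcd(133027, 898339):
898339 = 6*133027 + 100177
133027 = 1*100177 + 32850
100177 = 3*32850 + 1627
32850 = 20*1627 + 310
1627 = 5*310 + 77
310 = 4*77 + 2
77 = 38*2 + 1
2 = 2*1 + 0
gcd = 1, so a unique solution mod 898339 exists.
Back-substitute for the Bézout coefficients:
1 = 77 − 38·2
1 = −38·310 + 153·77
1 = 153·1627 − 803·310
1 = −803·32850 + 16213·1627
1 = 16213·100177 − 49442·32850
1 = −49442·133027 + 65655·100177
1 = 65655·898339 − 443372·133027
So 133027·(-443372) ≡ 1 (mod 898339), giving 133027⁻¹ ≡ 454967.
x ≡ 133027⁻¹·896828 ≡ 454967·896828 ≡ 672537 (mod 898339).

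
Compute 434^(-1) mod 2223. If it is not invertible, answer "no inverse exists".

Run Euclid on (2223, 434):
2223 = 5·434 + 53
434 = 8·53 + 10
53 = 5·10 + 3
10 = 3·3 + 1
3 = 3·1 + 0
The gcd is 1. Working backward:
1 = 10 − 3·3
1 = −3·53 + 16·10
1 = 16·434 − 131·53
1 = −131·2223 + 671·434
So 434·671 ≡ 1 (mod 2223).

671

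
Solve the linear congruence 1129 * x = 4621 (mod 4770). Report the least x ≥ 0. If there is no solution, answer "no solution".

3439

First find gcd(1129, 4770):
4770 = 4·1129 + 254
1129 = 4·254 + 113
254 = 2·113 + 28
113 = 4·28 + 1
28 = 28·1 + 0
gcd = 1, so a unique solution mod 4770 exists.
Back-substitute for the Bézout coefficients:
1 = 113 − 4·28
1 = −4·254 + 9·113
1 = 9·1129 − 40·254
1 = −40·4770 + 169·1129
So 1129·(169) ≡ 1 (mod 4770), giving 1129⁻¹ ≡ 169.
x ≡ 1129⁻¹·4621 ≡ 169·4621 ≡ 3439 (mod 4770).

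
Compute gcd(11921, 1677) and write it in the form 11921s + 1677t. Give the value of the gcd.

13

Euclidean algorithm:
11921 = 7·1677 + 182
1677 = 9·182 + 39
182 = 4·39 + 26
39 = 1·26 + 13
26 = 2·13 + 0
gcd(11921, 1677) = 13.
Express as a combination:
13 = 39 − 26
13 = −182 + 5·39
13 = 5·1677 − 46·182
13 = −46·11921 + 327·1677
So 13 = (-46)·11921 + (327)·1677.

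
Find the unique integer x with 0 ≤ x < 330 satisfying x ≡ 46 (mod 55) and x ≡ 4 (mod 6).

46

Write x = 46 + 55·k. Then 55·k ≡ 4 − 46 ≡ 0 (mod 6).
Need 55⁻¹ mod 6. Extended Euclid on (6, 1):
6 = 6·1 + 0
55⁻¹ ≡ 1 (mod 6), so k ≡ 1·0 ≡ 0 (mod 6).
x = 46 + 55·0 = 46.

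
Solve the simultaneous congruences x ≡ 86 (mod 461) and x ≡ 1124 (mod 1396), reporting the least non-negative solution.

Write x = 86 + 461·k. Then 461·k ≡ 1124 − 86 ≡ 1038 (mod 1396).
Need 461⁻¹ mod 1396. Extended Euclid on (1396, 461):
1396 = 3·461 + 13
461 = 35·13 + 6
13 = 2·6 + 1
6 = 6·1 + 0
Back-substitute:
1 = 13 − 2·6
1 = −2·461 + 71·13
1 = 71·1396 − 215·461
461⁻¹ ≡ 1181 (mod 1396), so k ≡ 1181·1038 ≡ 190 (mod 1396).
x = 86 + 461·190 = 87676.

87676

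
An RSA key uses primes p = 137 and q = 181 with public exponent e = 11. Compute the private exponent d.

φ(n) = (p−1)(q−1) = 136·180 = 24480.
Need d with 11·d ≡ 1 (mod 24480). Apply the extended Euclidean algorithm:
24480 = 2225×11 + 5
11 = 2×5 + 1
5 = 5×1 + 0
Back-substitute:
1 = 11 − 2·5
1 = −2·24480 + 4451·11
So 11·4451 ≡ 1 (mod 24480), hence d = 4451.

4451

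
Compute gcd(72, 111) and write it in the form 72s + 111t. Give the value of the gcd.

3

Repeated division:
111 = 1·72 + 39
72 = 1·39 + 33
39 = 1·33 + 6
33 = 5·6 + 3
6 = 2·3 + 0
gcd(72, 111) = 3.
Back-substituting:
3 = 33 − 5·6
3 = −5·39 + 6·33
3 = 6·72 − 11·39
3 = −11·111 + 17·72
So 3 = (-11)·111 + (17)·72.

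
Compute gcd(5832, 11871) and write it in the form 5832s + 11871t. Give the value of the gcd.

Apply Euclid's algorithm to 11871 and 5832:
11871 = 2·5832 + 207
5832 = 28·207 + 36
207 = 5·36 + 27
36 = 1·27 + 9
27 = 3·9 + 0
gcd(5832, 11871) = 9.
Back-substituting:
9 = 36 − 27
9 = −207 + 6·36
9 = 6·5832 − 169·207
9 = −169·11871 + 344·5832
So 9 = (-169)·11871 + (344)·5832.

9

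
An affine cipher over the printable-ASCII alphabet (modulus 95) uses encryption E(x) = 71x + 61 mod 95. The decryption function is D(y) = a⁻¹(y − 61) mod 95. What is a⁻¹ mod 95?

Apply the Euclidean algorithm to 95 and 71:
95 = 1·71 + 24
71 = 2·24 + 23
24 = 1·23 + 1
23 = 23·1 + 0
The gcd is 1. Working backward:
1 = 24 − 23
1 = −71 + 3·24
1 = 3·95 − 4·71
Thus 71·(-4) ≡ 1 (mod 95); reducing, -4 mod 95 = 91.

91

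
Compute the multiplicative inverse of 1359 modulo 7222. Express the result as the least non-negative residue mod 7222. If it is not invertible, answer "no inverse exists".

Extended Euclidean algorithm:
7222 = 5×1359 + 427
1359 = 3×427 + 78
427 = 5×78 + 37
78 = 2×37 + 4
37 = 9×4 + 1
4 = 4×1 + 0
gcd = 1, so the inverse exists. Back-substitute:
1 = 37 − 9·4
1 = −9·78 + 19·37
1 = 19·427 − 104·78
1 = −104·1359 + 331·427
1 = 331·7222 − 1759·1359
Hence 1359⁻¹ ≡ -1759 ≡ 5463 (mod 7222).

5463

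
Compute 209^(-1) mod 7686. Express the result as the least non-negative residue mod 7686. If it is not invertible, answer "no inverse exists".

6215

Extended Euclidean algorithm:
7686 = 36·209 + 162
209 = 1·162 + 47
162 = 3·47 + 21
47 = 2·21 + 5
21 = 4·5 + 1
5 = 5·1 + 0
The gcd is 1. Working backward:
1 = 21 − 4·5
1 = −4·47 + 9·21
1 = 9·162 − 31·47
1 = −31·209 + 40·162
1 = 40·7686 − 1471·209
Hence 209⁻¹ ≡ -1471 ≡ 6215 (mod 7686).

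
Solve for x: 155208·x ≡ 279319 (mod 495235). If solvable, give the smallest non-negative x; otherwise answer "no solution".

First find gcd(155208, 495235):
495235 = 3·155208 + 29611
155208 = 5·29611 + 7153
29611 = 4·7153 + 999
7153 = 7·999 + 160
999 = 6·160 + 39
160 = 4·39 + 4
39 = 9·4 + 3
4 = 1·3 + 1
3 = 3·1 + 0
gcd = 1, so a unique solution mod 495235 exists.
Back-substitute for the Bézout coefficients:
1 = 4 − 3
1 = −39 + 10·4
1 = 10·160 − 41·39
1 = −41·999 + 256·160
1 = 256·7153 − 1833·999
1 = −1833·29611 + 7588·7153
1 = 7588·155208 − 39773·29611
1 = −39773·495235 + 126907·155208
So 155208·(126907) ≡ 1 (mod 495235), giving 155208⁻¹ ≡ 126907.
x ≡ 155208⁻¹·279319 ≡ 126907·279319 ≡ 100738 (mod 495235).

100738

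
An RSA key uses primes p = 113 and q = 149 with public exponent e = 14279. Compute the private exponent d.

7671

φ(n) = (p−1)(q−1) = 112·148 = 16576.
Need d with 14279·d ≡ 1 (mod 16576). Apply the extended Euclidean algorithm:
16576 = 1*14279 + 2297
14279 = 6*2297 + 497
2297 = 4*497 + 309
497 = 1*309 + 188
309 = 1*188 + 121
188 = 1*121 + 67
121 = 1*67 + 54
67 = 1*54 + 13
54 = 4*13 + 2
13 = 6*2 + 1
2 = 2*1 + 0
Back-substitute:
1 = 13 − 6·2
1 = −6·54 + 25·13
1 = 25·67 − 31·54
1 = −31·121 + 56·67
1 = 56·188 − 87·121
1 = −87·309 + 143·188
1 = 143·497 − 230·309
1 = −230·2297 + 1063·497
1 = 1063·14279 − 6608·2297
1 = −6608·16576 + 7671·14279
So 14279·7671 ≡ 1 (mod 16576), hence d = 7671.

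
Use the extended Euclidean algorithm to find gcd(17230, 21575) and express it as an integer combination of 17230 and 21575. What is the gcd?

5

Repeated division:
21575 = 1*17230 + 4345
17230 = 3*4345 + 4195
4345 = 1*4195 + 150
4195 = 27*150 + 145
150 = 1*145 + 5
145 = 29*5 + 0
gcd(17230, 21575) = 5.
Working backward:
5 = 150 − 145
5 = −4195 + 28·150
5 = 28·4345 − 29·4195
5 = −29·17230 + 115·4345
5 = 115·21575 − 144·17230
So 5 = (115)·21575 + (-144)·17230.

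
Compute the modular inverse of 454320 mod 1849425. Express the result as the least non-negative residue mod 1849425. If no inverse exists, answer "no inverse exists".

Euclidean algorithm on 1849425, 454320:
1849425 = 4×454320 + 32145
454320 = 14×32145 + 4290
32145 = 7×4290 + 2115
4290 = 2×2115 + 60
2115 = 35×60 + 15
60 = 4×15 + 0
The gcd is 15, not 1, hence no inverse exists.

no inverse exists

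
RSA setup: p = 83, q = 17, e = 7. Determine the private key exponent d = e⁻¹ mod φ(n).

φ(n) = (p−1)(q−1) = 82·16 = 1312.
Need d with 7·d ≡ 1 (mod 1312). Apply the extended Euclidean algorithm:
1312 = 187×7 + 3
7 = 2×3 + 1
3 = 3×1 + 0
Back-substitute:
1 = 7 − 2·3
1 = −2·1312 + 375·7
So 7·375 ≡ 1 (mod 1312), hence d = 375.

375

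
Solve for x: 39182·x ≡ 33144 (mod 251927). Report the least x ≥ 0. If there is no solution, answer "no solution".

gcd(39182, 251927):
251927 = 6·39182 + 16835
39182 = 2·16835 + 5512
16835 = 3·5512 + 299
5512 = 18·299 + 130
299 = 2·130 + 39
130 = 3·39 + 13
39 = 3·13 + 0
gcd = 13, but 13 ∤ 33144, so the congruence has no solution.

no solution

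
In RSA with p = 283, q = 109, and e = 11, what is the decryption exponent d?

φ(n) = (p−1)(q−1) = 282·108 = 30456.
Need d with 11·d ≡ 1 (mod 30456). Apply the extended Euclidean algorithm:
30456 = 2768·11 + 8
11 = 1·8 + 3
8 = 2·3 + 2
3 = 1·2 + 1
2 = 2·1 + 0
Back-substitute:
1 = 3 − 2
1 = −8 + 3·3
1 = 3·11 − 4·8
1 = −4·30456 + 11075·11
So 11·11075 ≡ 1 (mod 30456), hence d = 11075.

11075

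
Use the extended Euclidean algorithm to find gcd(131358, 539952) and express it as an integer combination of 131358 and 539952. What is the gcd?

Apply Euclid's algorithm to 539952 and 131358:
539952 = 4·131358 + 14520
131358 = 9·14520 + 678
14520 = 21·678 + 282
678 = 2·282 + 114
282 = 2·114 + 54
114 = 2·54 + 6
54 = 9·6 + 0
gcd(131358, 539952) = 6.
Working backward:
6 = 114 − 2·54
6 = −2·282 + 5·114
6 = 5·678 − 12·282
6 = −12·14520 + 257·678
6 = 257·131358 − 2325·14520
6 = −2325·539952 + 9557·131358
So 6 = (-2325)·539952 + (9557)·131358.

6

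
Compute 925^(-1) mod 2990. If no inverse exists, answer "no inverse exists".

Compute gcd(925, 2990):
2990 = 3*925 + 215
925 = 4*215 + 65
215 = 3*65 + 20
65 = 3*20 + 5
20 = 4*5 + 0
The gcd is 5, not 1, hence no inverse exists.

no inverse exists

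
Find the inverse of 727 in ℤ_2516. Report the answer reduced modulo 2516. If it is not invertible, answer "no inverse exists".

2163

Apply the Euclidean algorithm to 2516 and 727:
2516 = 3*727 + 335
727 = 2*335 + 57
335 = 5*57 + 50
57 = 1*50 + 7
50 = 7*7 + 1
7 = 7*1 + 0
gcd = 1, so the inverse exists. Back-substitute:
1 = 50 − 7·7
1 = −7·57 + 8·50
1 = 8·335 − 47·57
1 = −47·727 + 102·335
1 = 102·2516 − 353·727
Hence 727⁻¹ ≡ -353 ≡ 2163 (mod 2516).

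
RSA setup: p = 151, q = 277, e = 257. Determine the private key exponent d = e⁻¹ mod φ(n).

10793

φ(n) = (p−1)(q−1) = 150·276 = 41400.
Need d with 257·d ≡ 1 (mod 41400). Apply the extended Euclidean algorithm:
41400 = 161·257 + 23
257 = 11·23 + 4
23 = 5·4 + 3
4 = 1·3 + 1
3 = 3·1 + 0
Back-substitute:
1 = 4 − 3
1 = −23 + 6·4
1 = 6·257 − 67·23
1 = −67·41400 + 10793·257
So 257·10793 ≡ 1 (mod 41400), hence d = 10793.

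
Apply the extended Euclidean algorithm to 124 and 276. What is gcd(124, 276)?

4

Apply Euclid's algorithm to 276 and 124:
276 = 2·124 + 28
124 = 4·28 + 12
28 = 2·12 + 4
12 = 3·4 + 0
gcd(124, 276) = 4.
Working backward:
4 = 28 − 2·12
4 = −2·124 + 9·28
4 = 9·276 − 20·124
So 4 = (9)·276 + (-20)·124.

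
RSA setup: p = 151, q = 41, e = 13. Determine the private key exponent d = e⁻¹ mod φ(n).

5077

φ(n) = (p−1)(q−1) = 150·40 = 6000.
Need d with 13·d ≡ 1 (mod 6000). Apply the extended Euclidean algorithm:
6000 = 461*13 + 7
13 = 1*7 + 6
7 = 1*6 + 1
6 = 6*1 + 0
Back-substitute:
1 = 7 − 6
1 = −13 + 2·7
1 = 2·6000 − 923·13
So 13·(-923) ≡ 1 (mod 6000), hence d ≡ -923 ≡ 5077 (mod 6000).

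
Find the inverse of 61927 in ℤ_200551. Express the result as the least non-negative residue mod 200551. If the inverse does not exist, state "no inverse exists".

Run Euclid on (200551, 61927):
200551 = 3*61927 + 14770
61927 = 4*14770 + 2847
14770 = 5*2847 + 535
2847 = 5*535 + 172
535 = 3*172 + 19
172 = 9*19 + 1
19 = 19*1 + 0
Since gcd(61927, 200551) = 1, back-substitute to write 1 as a combination:
1 = 172 − 9·19
1 = −9·535 + 28·172
1 = 28·2847 − 149·535
1 = −149·14770 + 773·2847
1 = 773·61927 − 3241·14770
1 = −3241·200551 + 10496·61927
So 61927·10496 ≡ 1 (mod 200551).

10496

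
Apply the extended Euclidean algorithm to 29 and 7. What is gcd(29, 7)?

1

Repeated division:
29 = 4×7 + 1
7 = 7×1 + 0
gcd(29, 7) = 1.
Express as a combination:
1 = 29 − 4·7
So 1 = (1)·29 + (-4)·7.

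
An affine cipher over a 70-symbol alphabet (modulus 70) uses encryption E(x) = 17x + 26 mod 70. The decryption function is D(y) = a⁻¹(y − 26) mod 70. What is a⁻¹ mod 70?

gcd(70, 17) by repeated division:
70 = 4*17 + 2
17 = 8*2 + 1
2 = 2*1 + 0
Since gcd(17, 70) = 1, back-substitute to write 1 as a combination:
1 = 17 − 8·2
1 = −8·70 + 33·17
So 17·33 ≡ 1 (mod 70).

33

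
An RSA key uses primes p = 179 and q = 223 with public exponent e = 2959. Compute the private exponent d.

φ(n) = (p−1)(q−1) = 178·222 = 39516.
Need d with 2959·d ≡ 1 (mod 39516). Apply the extended Euclidean algorithm:
39516 = 13·2959 + 1049
2959 = 2·1049 + 861
1049 = 1·861 + 188
861 = 4·188 + 109
188 = 1·109 + 79
109 = 1·79 + 30
79 = 2·30 + 19
30 = 1·19 + 11
19 = 1·11 + 8
11 = 1·8 + 3
8 = 2·3 + 2
3 = 1·2 + 1
2 = 2·1 + 0
Back-substitute:
1 = 3 − 2
1 = −8 + 3·3
1 = 3·11 − 4·8
1 = −4·19 + 7·11
1 = 7·30 − 11·19
1 = −11·79 + 29·30
1 = 29·109 − 40·79
1 = −40·188 + 69·109
1 = 69·861 − 316·188
1 = −316·1049 + 385·861
1 = 385·2959 − 1086·1049
1 = −1086·39516 + 14503·2959
So 2959·14503 ≡ 1 (mod 39516), hence d = 14503.

14503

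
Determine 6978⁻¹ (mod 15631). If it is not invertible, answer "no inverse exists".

6691

gcd(15631, 6978) by repeated division:
15631 = 2×6978 + 1675
6978 = 4×1675 + 278
1675 = 6×278 + 7
278 = 39×7 + 5
7 = 1×5 + 2
5 = 2×2 + 1
2 = 2×1 + 0
gcd = 1, so the inverse exists. Back-substitute:
1 = 5 − 2·2
1 = −2·7 + 3·5
1 = 3·278 − 119·7
1 = −119·1675 + 717·278
1 = 717·6978 − 2987·1675
1 = −2987·15631 + 6691·6978
So 6978·6691 ≡ 1 (mod 15631).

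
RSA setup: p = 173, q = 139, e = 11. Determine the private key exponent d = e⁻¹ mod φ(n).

12947

φ(n) = (p−1)(q−1) = 172·138 = 23736.
Need d with 11·d ≡ 1 (mod 23736). Apply the extended Euclidean algorithm:
23736 = 2157*11 + 9
11 = 1*9 + 2
9 = 4*2 + 1
2 = 2*1 + 0
Back-substitute:
1 = 9 − 4·2
1 = −4·11 + 5·9
1 = 5·23736 − 10789·11
So 11·(-10789) ≡ 1 (mod 23736), hence d ≡ -10789 ≡ 12947 (mod 23736).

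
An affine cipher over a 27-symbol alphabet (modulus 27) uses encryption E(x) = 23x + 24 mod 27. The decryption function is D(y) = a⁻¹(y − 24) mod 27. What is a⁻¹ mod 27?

20

Run Euclid on (27, 23):
27 = 1*23 + 4
23 = 5*4 + 3
4 = 1*3 + 1
3 = 3*1 + 0
The gcd is 1. Working backward:
1 = 4 − 3
1 = −23 + 6·4
1 = 6·27 − 7·23
So 23·(-7) ≡ 1 (mod 27), and -7 ≡ 20 (mod 27).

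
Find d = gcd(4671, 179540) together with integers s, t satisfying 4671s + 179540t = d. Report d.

Repeated division:
179540 = 38·4671 + 2042
4671 = 2·2042 + 587
2042 = 3·587 + 281
587 = 2·281 + 25
281 = 11·25 + 6
25 = 4·6 + 1
6 = 6·1 + 0
gcd(4671, 179540) = 1.
Back-substituting:
1 = 25 − 4·6
1 = −4·281 + 45·25
1 = 45·587 − 94·281
1 = −94·2042 + 327·587
1 = 327·4671 − 748·2042
1 = −748·179540 + 28751·4671
So 1 = (-748)·179540 + (28751)·4671.

1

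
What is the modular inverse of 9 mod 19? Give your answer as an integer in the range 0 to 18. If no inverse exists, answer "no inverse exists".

17

Extended Euclidean algorithm:
19 = 2·9 + 1
9 = 9·1 + 0
The gcd is 1. Working backward:
1 = 19 − 2·9
So 9·(-2) ≡ 1 (mod 19), and -2 ≡ 17 (mod 19).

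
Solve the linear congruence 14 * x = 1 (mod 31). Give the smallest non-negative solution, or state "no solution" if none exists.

20

First find gcd(14, 31):
31 = 2×14 + 3
14 = 4×3 + 2
3 = 1×2 + 1
2 = 2×1 + 0
gcd = 1, so a unique solution mod 31 exists.
Back-substitute for the Bézout coefficients:
1 = 3 − 2
1 = −14 + 5·3
1 = 5·31 − 11·14
So 14·(-11) ≡ 1 (mod 31), giving 14⁻¹ ≡ 20.
x ≡ 14⁻¹·1 ≡ 20·1 ≡ 20 (mod 31).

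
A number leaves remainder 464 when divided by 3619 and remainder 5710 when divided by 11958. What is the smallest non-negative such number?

5805340

Write x = 464 + 3619·k. Then 3619·k ≡ 5710 − 464 ≡ 5246 (mod 11958).
Need 3619⁻¹ mod 11958. Extended Euclid on (11958, 3619):
11958 = 3×3619 + 1101
3619 = 3×1101 + 316
1101 = 3×316 + 153
316 = 2×153 + 10
153 = 15×10 + 3
10 = 3×3 + 1
3 = 3×1 + 0
Back-substitute:
1 = 10 − 3·3
1 = −3·153 + 46·10
1 = 46·316 − 95·153
1 = −95·1101 + 331·316
1 = 331·3619 − 1088·1101
1 = −1088·11958 + 3595·3619
3619⁻¹ ≡ 3595 (mod 11958), so k ≡ 3595·5246 ≡ 1604 (mod 11958).
x = 464 + 3619·1604 = 5805340.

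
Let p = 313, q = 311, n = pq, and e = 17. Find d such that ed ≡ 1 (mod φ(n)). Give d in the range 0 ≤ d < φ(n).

68273

φ(n) = (p−1)(q−1) = 312·310 = 96720.
Need d with 17·d ≡ 1 (mod 96720). Apply the extended Euclidean algorithm:
96720 = 5689·17 + 7
17 = 2·7 + 3
7 = 2·3 + 1
3 = 3·1 + 0
Back-substitute:
1 = 7 − 2·3
1 = −2·17 + 5·7
1 = 5·96720 − 28447·17
So 17·(-28447) ≡ 1 (mod 96720), hence d ≡ -28447 ≡ 68273 (mod 96720).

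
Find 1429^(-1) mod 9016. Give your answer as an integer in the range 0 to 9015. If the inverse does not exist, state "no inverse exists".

2101

Run Euclid on (9016, 1429):
9016 = 6*1429 + 442
1429 = 3*442 + 103
442 = 4*103 + 30
103 = 3*30 + 13
30 = 2*13 + 4
13 = 3*4 + 1
4 = 4*1 + 0
gcd = 1, so the inverse exists. Back-substitute:
1 = 13 − 3·4
1 = −3·30 + 7·13
1 = 7·103 − 24·30
1 = −24·442 + 103·103
1 = 103·1429 − 333·442
1 = −333·9016 + 2101·1429
So 1429·2101 ≡ 1 (mod 9016).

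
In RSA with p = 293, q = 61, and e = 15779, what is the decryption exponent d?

φ(n) = (p−1)(q−1) = 292·60 = 17520.
Need d with 15779·d ≡ 1 (mod 17520). Apply the extended Euclidean algorithm:
17520 = 1*15779 + 1741
15779 = 9*1741 + 110
1741 = 15*110 + 91
110 = 1*91 + 19
91 = 4*19 + 15
19 = 1*15 + 4
15 = 3*4 + 3
4 = 1*3 + 1
3 = 3*1 + 0
Back-substitute:
1 = 4 − 3
1 = −15 + 4·4
1 = 4·19 − 5·15
1 = −5·91 + 24·19
1 = 24·110 − 29·91
1 = −29·1741 + 459·110
1 = 459·15779 − 4160·1741
1 = −4160·17520 + 4619·15779
So 15779·4619 ≡ 1 (mod 17520), hence d = 4619.

4619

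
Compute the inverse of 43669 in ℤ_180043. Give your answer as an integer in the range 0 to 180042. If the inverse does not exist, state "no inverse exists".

Extended Euclidean algorithm:
180043 = 4·43669 + 5367
43669 = 8·5367 + 733
5367 = 7·733 + 236
733 = 3·236 + 25
236 = 9·25 + 11
25 = 2·11 + 3
11 = 3·3 + 2
3 = 1·2 + 1
2 = 2·1 + 0
The gcd is 1. Working backward:
1 = 3 − 2
1 = −11 + 4·3
1 = 4·25 − 9·11
1 = −9·236 + 85·25
1 = 85·733 − 264·236
1 = −264·5367 + 1933·733
1 = 1933·43669 − 15728·5367
1 = −15728·180043 + 64845·43669
So 43669·64845 ≡ 1 (mod 180043).

64845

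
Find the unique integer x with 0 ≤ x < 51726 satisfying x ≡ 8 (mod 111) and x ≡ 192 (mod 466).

15104

Write x = 8 + 111·k. Then 111·k ≡ 192 − 8 ≡ 184 (mod 466).
Need 111⁻¹ mod 466. Extended Euclid on (466, 111):
466 = 4·111 + 22
111 = 5·22 + 1
22 = 22·1 + 0
Back-substitute:
1 = 111 − 5·22
1 = −5·466 + 21·111
111⁻¹ ≡ 21 (mod 466), so k ≡ 21·184 ≡ 136 (mod 466).
x = 8 + 111·136 = 15104.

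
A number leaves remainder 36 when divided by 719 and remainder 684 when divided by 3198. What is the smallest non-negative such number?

2079384

Write x = 36 + 719·k. Then 719·k ≡ 684 − 36 ≡ 648 (mod 3198).
Need 719⁻¹ mod 3198. Extended Euclid on (3198, 719):
3198 = 4·719 + 322
719 = 2·322 + 75
322 = 4·75 + 22
75 = 3·22 + 9
22 = 2·9 + 4
9 = 2·4 + 1
4 = 4·1 + 0
Back-substitute:
1 = 9 − 2·4
1 = −2·22 + 5·9
1 = 5·75 − 17·22
1 = −17·322 + 73·75
1 = 73·719 − 163·322
1 = −163·3198 + 725·719
719⁻¹ ≡ 725 (mod 3198), so k ≡ 725·648 ≡ 2892 (mod 3198).
x = 36 + 719·2892 = 2079384.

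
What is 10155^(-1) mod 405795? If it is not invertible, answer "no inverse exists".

no inverse exists

Compute gcd(10155, 405795):
405795 = 39·10155 + 9750
10155 = 1·9750 + 405
9750 = 24·405 + 30
405 = 13·30 + 15
30 = 2·15 + 0
gcd(10155, 405795) = 15 ≠ 1, so 10155 has no multiplicative inverse modulo 405795.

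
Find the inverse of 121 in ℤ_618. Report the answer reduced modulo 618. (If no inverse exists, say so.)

475

Apply the Euclidean algorithm to 618 and 121:
618 = 5·121 + 13
121 = 9·13 + 4
13 = 3·4 + 1
4 = 4·1 + 0
gcd = 1, so the inverse exists. Back-substitute:
1 = 13 − 3·4
1 = −3·121 + 28·13
1 = 28·618 − 143·121
Thus 121·(-143) ≡ 1 (mod 618); reducing, -143 mod 618 = 475.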